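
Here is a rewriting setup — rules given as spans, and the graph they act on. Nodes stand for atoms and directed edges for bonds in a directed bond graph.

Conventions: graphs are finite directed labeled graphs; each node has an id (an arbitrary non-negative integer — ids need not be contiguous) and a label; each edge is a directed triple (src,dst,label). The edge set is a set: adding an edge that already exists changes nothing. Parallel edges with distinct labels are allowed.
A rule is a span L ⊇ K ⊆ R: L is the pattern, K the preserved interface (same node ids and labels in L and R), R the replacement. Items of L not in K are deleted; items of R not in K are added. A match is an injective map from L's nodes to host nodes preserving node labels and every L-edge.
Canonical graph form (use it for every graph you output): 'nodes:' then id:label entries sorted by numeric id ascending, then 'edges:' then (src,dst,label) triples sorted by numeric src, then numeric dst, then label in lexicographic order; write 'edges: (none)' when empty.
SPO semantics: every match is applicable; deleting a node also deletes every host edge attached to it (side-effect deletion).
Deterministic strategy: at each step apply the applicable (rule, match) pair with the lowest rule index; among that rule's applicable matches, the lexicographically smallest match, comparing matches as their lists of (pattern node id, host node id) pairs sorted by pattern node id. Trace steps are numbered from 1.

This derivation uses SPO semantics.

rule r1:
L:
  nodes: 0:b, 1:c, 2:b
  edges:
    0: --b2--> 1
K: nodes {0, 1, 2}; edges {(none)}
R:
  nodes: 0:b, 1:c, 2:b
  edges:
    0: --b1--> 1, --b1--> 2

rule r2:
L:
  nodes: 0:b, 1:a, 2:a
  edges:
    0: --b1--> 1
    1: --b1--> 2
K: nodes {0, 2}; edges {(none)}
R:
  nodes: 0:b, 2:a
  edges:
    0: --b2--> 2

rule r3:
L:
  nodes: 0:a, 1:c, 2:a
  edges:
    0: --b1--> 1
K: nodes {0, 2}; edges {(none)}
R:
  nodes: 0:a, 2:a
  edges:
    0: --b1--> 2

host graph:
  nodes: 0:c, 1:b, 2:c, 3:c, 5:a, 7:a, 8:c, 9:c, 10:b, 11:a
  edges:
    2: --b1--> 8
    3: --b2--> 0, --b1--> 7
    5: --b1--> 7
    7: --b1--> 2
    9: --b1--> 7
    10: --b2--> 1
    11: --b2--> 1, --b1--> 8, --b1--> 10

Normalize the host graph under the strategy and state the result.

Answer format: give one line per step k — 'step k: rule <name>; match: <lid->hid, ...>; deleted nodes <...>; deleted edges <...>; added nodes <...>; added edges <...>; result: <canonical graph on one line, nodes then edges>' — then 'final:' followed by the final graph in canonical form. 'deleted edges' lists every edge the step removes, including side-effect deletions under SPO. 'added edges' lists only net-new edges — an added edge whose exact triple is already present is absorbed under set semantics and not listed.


step 1: rule r3; match: 0->7, 1->2, 2->5; deleted nodes 2; deleted edges (2,8,b1); (7,2,b1); added nodes (none); added edges (7,5,b1); result: nodes: 0:c, 1:b, 3:c, 5:a, 7:a, 8:c, 9:c, 10:b, 11:a edges: (3,0,b2); (3,7,b1); (5,7,b1); (7,5,b1); (9,7,b1); (10,1,b2); (11,1,b2); (11,8,b1); (11,10,b1)
step 2: rule r3; match: 0->11, 1->8, 2->5; deleted nodes 8; deleted edges (11,8,b1); added nodes (none); added edges (11,5,b1); result: nodes: 0:c, 1:b, 3:c, 5:a, 7:a, 9:c, 10:b, 11:a edges: (3,0,b2); (3,7,b1); (5,7,b1); (7,5,b1); (9,7,b1); (10,1,b2); (11,1,b2); (11,5,b1); (11,10,b1)
final:
nodes: 0:c, 1:b, 3:c, 5:a, 7:a, 9:c, 10:b, 11:a
edges: (3,0,b2); (3,7,b1); (5,7,b1); (7,5,b1); (9,7,b1); (10,1,b2); (11,1,b2); (11,5,b1); (11,10,b1)


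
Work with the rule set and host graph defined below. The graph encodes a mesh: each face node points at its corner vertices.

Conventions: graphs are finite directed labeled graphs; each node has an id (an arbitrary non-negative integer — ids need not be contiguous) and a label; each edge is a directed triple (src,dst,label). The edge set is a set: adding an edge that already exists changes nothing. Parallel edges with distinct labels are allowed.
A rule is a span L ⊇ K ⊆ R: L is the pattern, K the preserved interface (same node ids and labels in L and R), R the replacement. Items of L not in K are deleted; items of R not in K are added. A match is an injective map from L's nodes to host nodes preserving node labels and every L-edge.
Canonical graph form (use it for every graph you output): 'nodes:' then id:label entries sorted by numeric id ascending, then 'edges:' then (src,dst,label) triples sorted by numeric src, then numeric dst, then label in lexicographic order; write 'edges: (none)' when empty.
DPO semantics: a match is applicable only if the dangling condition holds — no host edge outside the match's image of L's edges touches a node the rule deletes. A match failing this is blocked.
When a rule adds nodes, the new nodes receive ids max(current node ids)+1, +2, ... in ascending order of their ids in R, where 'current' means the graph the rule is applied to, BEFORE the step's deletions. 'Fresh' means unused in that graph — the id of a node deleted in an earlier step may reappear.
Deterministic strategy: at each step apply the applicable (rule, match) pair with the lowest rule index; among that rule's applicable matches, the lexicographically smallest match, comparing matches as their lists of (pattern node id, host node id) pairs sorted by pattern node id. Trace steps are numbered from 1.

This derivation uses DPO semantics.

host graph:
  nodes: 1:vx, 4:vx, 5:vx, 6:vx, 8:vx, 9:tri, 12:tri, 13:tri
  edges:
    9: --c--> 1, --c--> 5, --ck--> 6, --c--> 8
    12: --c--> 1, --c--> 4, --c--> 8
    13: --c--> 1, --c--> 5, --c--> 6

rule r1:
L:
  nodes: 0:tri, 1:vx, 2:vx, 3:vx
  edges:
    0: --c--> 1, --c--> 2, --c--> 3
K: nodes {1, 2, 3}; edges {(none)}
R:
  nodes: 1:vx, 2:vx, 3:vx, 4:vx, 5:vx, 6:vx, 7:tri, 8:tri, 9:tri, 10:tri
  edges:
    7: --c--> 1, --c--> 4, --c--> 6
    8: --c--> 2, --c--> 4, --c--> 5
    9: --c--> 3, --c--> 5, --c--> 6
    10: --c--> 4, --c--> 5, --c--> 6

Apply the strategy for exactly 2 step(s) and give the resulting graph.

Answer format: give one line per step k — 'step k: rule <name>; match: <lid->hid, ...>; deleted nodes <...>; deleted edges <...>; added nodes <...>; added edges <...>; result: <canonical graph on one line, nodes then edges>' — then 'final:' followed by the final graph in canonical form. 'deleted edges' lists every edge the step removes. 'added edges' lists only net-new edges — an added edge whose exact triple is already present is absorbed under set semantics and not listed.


step 1: rule r1; match: 0->12, 1->1, 2->4, 3->8; deleted nodes 12; deleted edges (12,1,c); (12,4,c); (12,8,c); added nodes 14, 15, 16, 17, 18, 19, 20; added edges (17,1,c); (17,14,c); (17,16,c); (18,4,c); (18,14,c); (18,15,c); (19,8,c); (19,15,c); (19,16,c); (20,14,c); (20,15,c); (20,16,c); result: nodes: 1:vx, 4:vx, 5:vx, 6:vx, 8:vx, 9:tri, 13:tri, 14:vx, 15:vx, 16:vx, 17:tri, 18:tri, 19:tri, 20:tri edges: (9,1,c); (9,5,c); (9,6,ck); (9,8,c); (13,1,c); (13,5,c); (13,6,c); (17,1,c); (17,14,c); (17,16,c); (18,4,c); (18,14,c); (18,15,c); (19,8,c); (19,15,c); (19,16,c); (20,14,c); (20,15,c); (20,16,c)
step 2: rule r1; match: 0->13, 1->1, 2->5, 3->6; deleted nodes 13; deleted edges (13,1,c); (13,5,c); (13,6,c); added nodes 21, 22, 23, 24, 25, 26, 27; added edges (24,1,c); (24,21,c); (24,23,c); (25,5,c); (25,21,c); (25,22,c); (26,6,c); (26,22,c); (26,23,c); (27,21,c); (27,22,c); (27,23,c); result: nodes: 1:vx, 4:vx, 5:vx, 6:vx, 8:vx, 9:tri, 14:vx, 15:vx, 16:vx, 17:tri, 18:tri, 19:tri, 20:tri, 21:vx, 22:vx, 23:vx, 24:tri, 25:tri, 26:tri, 27:tri edges: (9,1,c); (9,5,c); (9,6,ck); (9,8,c); (17,1,c); (17,14,c); (17,16,c); (18,4,c); (18,14,c); (18,15,c); (19,8,c); (19,15,c); (19,16,c); (20,14,c); (20,15,c); (20,16,c); (24,1,c); (24,21,c); (24,23,c); (25,5,c); (25,21,c); (25,22,c); (26,6,c); (26,22,c); (26,23,c); (27,21,c); (27,22,c); (27,23,c)
final:
nodes: 1:vx, 4:vx, 5:vx, 6:vx, 8:vx, 9:tri, 14:vx, 15:vx, 16:vx, 17:tri, 18:tri, 19:tri, 20:tri, 21:vx, 22:vx, 23:vx, 24:tri, 25:tri, 26:tri, 27:tri
edges: (9,1,c); (9,5,c); (9,6,ck); (9,8,c); (17,1,c); (17,14,c); (17,16,c); (18,4,c); (18,14,c); (18,15,c); (19,8,c); (19,15,c); (19,16,c); (20,14,c); (20,15,c); (20,16,c); (24,1,c); (24,21,c); (24,23,c); (25,5,c); (25,21,c); (25,22,c); (26,6,c); (26,22,c); (26,23,c); (27,21,c); (27,22,c); (27,23,c)


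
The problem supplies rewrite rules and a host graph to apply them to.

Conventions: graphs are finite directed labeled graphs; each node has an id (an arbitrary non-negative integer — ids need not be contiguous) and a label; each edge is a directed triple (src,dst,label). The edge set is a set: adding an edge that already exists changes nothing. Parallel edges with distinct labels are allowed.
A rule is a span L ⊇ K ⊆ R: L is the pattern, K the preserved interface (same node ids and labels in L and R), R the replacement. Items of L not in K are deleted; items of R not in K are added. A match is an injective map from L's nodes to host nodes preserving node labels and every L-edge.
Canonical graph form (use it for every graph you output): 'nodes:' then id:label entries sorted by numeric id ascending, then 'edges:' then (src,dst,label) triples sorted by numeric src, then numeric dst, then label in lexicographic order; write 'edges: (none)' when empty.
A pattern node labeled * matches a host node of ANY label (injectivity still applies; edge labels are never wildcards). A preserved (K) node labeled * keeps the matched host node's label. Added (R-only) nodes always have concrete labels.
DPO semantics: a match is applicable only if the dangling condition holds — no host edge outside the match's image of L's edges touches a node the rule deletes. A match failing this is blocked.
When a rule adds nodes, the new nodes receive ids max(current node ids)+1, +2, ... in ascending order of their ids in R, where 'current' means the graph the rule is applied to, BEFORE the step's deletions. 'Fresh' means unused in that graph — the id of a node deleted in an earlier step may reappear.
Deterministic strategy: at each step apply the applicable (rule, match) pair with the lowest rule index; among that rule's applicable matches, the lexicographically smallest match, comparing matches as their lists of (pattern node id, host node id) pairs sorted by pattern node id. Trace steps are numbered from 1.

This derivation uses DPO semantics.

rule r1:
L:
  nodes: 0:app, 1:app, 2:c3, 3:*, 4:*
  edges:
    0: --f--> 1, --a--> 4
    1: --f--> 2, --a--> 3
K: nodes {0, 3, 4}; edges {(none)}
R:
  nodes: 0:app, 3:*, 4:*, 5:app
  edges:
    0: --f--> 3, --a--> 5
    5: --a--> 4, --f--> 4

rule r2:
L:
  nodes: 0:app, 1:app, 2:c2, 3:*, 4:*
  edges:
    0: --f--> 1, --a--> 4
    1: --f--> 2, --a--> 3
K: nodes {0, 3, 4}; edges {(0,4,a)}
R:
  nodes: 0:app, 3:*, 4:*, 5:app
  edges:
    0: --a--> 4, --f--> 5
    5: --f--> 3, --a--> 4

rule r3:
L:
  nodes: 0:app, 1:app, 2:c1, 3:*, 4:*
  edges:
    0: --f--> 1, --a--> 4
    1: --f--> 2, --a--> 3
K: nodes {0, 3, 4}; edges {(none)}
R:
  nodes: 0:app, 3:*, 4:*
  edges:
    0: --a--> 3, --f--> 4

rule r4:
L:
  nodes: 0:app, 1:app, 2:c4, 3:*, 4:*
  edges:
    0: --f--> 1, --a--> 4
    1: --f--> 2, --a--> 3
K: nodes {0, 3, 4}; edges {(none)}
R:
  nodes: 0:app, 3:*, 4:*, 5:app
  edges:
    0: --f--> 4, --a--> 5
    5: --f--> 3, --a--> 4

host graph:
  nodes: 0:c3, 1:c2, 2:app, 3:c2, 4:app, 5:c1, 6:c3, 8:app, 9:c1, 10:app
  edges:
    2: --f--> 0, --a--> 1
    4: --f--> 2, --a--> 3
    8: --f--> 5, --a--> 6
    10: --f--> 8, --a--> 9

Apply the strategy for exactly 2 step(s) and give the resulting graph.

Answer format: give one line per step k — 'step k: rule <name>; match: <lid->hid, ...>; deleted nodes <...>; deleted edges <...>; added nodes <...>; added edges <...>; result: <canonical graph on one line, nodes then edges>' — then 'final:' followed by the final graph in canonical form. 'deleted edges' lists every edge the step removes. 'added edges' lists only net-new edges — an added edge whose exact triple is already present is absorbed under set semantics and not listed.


step 1: rule r1; match: 0->4, 1->2, 2->0, 3->1, 4->3; deleted nodes 0, 2; deleted edges (2,0,f); (2,1,a); (4,2,f); (4,3,a); added nodes 11; added edges (4,1,f); (4,11,a); (11,3,a); (11,3,f); result: nodes: 1:c2, 3:c2, 4:app, 5:c1, 6:c3, 8:app, 9:c1, 10:app, 11:app edges: (4,1,f); (4,11,a); (8,5,f); (8,6,a); (10,8,f); (10,9,a); (11,3,a); (11,3,f)
step 2: rule r3; match: 0->10, 1->8, 2->5, 3->6, 4->9; deleted nodes 5, 8; deleted edges (8,5,f); (8,6,a); (10,8,f); (10,9,a); added nodes (none); added edges (10,6,a); (10,9,f); result: nodes: 1:c2, 3:c2, 4:app, 6:c3, 9:c1, 10:app, 11:app edges: (4,1,f); (4,11,a); (10,6,a); (10,9,f); (11,3,a); (11,3,f)
final:
nodes: 1:c2, 3:c2, 4:app, 6:c3, 9:c1, 10:app, 11:app
edges: (4,1,f); (4,11,a); (10,6,a); (10,9,f); (11,3,a); (11,3,f)


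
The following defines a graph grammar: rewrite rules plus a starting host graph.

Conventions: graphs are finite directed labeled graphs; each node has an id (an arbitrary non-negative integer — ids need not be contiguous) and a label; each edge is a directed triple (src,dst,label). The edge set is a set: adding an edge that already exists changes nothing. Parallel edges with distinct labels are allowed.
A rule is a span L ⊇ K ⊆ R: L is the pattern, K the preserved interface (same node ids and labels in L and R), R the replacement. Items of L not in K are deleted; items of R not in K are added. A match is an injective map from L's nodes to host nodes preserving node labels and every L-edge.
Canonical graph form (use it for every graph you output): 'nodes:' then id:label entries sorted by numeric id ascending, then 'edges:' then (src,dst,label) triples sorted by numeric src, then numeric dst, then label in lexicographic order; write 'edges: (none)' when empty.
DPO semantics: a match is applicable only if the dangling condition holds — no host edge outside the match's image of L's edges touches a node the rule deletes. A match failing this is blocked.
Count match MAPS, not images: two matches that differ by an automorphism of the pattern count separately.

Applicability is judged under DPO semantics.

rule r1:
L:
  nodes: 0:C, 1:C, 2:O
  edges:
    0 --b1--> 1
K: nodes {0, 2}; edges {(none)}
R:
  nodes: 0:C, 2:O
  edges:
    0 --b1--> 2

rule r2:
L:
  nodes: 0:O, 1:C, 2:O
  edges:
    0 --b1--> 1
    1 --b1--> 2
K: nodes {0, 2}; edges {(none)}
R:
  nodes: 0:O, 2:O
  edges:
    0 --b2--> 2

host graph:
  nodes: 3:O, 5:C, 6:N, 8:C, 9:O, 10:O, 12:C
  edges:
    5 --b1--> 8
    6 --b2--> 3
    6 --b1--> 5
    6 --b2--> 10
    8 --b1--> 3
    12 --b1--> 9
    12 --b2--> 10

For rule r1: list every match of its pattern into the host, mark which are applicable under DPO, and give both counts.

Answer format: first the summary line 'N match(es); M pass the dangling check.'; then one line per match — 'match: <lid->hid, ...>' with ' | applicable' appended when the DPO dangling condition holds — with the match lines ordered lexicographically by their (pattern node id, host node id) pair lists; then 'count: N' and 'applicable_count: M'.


3 match(es); 0 pass the dangling check.
match: 0->5, 1->8, 2->3
match: 0->5, 1->8, 2->9
match: 0->5, 1->8, 2->10
count: 3
applicable_count: 0


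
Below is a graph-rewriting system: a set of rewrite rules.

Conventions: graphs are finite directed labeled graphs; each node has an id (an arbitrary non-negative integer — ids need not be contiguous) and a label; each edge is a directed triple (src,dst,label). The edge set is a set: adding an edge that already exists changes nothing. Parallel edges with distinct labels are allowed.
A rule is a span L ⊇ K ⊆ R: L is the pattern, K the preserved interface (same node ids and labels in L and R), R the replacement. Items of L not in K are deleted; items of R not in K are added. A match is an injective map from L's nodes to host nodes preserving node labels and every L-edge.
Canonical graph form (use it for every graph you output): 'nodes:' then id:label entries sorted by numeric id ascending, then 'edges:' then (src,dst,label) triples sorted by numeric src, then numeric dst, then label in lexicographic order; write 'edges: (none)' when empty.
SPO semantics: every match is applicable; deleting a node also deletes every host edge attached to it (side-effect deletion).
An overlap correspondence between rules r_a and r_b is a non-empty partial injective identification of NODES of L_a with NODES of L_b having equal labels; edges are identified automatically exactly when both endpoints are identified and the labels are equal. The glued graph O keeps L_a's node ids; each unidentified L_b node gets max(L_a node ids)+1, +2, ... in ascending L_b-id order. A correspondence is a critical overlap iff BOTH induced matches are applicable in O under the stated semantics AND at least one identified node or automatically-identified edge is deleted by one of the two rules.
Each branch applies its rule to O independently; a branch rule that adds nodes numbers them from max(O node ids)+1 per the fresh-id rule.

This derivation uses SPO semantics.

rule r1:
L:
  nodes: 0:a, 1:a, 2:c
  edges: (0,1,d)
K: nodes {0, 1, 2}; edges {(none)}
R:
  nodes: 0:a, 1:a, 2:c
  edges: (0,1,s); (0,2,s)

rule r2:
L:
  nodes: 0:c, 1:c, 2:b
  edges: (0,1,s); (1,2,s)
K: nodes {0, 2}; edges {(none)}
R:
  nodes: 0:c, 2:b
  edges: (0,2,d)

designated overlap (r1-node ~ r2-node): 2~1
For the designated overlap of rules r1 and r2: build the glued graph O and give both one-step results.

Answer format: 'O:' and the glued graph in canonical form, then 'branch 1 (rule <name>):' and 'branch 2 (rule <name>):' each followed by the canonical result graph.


O:
nodes: 0:a, 1:a, 2:c, 3:c, 4:b
edges: (0,1,d); (2,4,s); (3,2,s)
branch 1 (rule r1):
nodes: 0:a, 1:a, 2:c, 3:c, 4:b
edges: (0,1,s); (0,2,s); (2,4,s); (3,2,s)
branch 2 (rule r2):
nodes: 0:a, 1:a, 3:c, 4:b
edges: (0,1,d); (3,4,d)


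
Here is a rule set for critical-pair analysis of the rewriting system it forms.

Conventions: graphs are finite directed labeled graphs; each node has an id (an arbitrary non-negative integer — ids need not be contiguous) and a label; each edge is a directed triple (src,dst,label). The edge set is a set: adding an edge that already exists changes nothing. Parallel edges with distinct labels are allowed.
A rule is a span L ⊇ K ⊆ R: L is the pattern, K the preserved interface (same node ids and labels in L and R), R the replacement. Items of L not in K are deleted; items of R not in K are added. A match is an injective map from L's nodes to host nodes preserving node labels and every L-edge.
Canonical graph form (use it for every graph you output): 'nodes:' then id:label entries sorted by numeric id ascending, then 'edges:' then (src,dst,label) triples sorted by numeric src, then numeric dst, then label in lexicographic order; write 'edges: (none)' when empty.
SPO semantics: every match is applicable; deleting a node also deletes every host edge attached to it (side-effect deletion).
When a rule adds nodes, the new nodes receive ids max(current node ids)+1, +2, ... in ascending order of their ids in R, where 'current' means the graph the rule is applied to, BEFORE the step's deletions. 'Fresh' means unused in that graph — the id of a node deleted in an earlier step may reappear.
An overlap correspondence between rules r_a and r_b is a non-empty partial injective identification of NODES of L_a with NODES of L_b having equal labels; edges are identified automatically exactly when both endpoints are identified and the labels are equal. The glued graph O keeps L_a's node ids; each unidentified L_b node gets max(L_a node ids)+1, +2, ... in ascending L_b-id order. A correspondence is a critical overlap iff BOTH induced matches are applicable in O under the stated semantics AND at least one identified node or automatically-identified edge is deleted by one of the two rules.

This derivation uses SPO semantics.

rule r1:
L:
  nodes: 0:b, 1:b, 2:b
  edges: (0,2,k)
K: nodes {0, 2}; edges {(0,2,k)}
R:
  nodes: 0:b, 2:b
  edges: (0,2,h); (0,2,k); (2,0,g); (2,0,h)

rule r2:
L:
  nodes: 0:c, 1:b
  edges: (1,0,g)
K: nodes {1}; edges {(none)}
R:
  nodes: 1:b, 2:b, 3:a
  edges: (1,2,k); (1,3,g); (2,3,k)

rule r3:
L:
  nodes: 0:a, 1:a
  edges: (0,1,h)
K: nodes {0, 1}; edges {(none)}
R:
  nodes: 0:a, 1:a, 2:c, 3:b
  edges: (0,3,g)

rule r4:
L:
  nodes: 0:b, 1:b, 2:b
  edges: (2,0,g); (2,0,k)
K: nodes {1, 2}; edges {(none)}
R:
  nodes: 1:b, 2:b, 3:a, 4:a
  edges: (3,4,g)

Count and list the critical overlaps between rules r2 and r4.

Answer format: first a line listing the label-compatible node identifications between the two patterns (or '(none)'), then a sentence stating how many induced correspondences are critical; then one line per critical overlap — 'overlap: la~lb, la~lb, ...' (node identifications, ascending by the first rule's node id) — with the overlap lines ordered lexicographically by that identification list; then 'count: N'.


label-compatible node identifications between L(r2) and L(r4): 1~0, 1~1, 1~2
1 of the induced correspondences is a critical overlap of r2 and r4.
overlap: 1~0
count: 1


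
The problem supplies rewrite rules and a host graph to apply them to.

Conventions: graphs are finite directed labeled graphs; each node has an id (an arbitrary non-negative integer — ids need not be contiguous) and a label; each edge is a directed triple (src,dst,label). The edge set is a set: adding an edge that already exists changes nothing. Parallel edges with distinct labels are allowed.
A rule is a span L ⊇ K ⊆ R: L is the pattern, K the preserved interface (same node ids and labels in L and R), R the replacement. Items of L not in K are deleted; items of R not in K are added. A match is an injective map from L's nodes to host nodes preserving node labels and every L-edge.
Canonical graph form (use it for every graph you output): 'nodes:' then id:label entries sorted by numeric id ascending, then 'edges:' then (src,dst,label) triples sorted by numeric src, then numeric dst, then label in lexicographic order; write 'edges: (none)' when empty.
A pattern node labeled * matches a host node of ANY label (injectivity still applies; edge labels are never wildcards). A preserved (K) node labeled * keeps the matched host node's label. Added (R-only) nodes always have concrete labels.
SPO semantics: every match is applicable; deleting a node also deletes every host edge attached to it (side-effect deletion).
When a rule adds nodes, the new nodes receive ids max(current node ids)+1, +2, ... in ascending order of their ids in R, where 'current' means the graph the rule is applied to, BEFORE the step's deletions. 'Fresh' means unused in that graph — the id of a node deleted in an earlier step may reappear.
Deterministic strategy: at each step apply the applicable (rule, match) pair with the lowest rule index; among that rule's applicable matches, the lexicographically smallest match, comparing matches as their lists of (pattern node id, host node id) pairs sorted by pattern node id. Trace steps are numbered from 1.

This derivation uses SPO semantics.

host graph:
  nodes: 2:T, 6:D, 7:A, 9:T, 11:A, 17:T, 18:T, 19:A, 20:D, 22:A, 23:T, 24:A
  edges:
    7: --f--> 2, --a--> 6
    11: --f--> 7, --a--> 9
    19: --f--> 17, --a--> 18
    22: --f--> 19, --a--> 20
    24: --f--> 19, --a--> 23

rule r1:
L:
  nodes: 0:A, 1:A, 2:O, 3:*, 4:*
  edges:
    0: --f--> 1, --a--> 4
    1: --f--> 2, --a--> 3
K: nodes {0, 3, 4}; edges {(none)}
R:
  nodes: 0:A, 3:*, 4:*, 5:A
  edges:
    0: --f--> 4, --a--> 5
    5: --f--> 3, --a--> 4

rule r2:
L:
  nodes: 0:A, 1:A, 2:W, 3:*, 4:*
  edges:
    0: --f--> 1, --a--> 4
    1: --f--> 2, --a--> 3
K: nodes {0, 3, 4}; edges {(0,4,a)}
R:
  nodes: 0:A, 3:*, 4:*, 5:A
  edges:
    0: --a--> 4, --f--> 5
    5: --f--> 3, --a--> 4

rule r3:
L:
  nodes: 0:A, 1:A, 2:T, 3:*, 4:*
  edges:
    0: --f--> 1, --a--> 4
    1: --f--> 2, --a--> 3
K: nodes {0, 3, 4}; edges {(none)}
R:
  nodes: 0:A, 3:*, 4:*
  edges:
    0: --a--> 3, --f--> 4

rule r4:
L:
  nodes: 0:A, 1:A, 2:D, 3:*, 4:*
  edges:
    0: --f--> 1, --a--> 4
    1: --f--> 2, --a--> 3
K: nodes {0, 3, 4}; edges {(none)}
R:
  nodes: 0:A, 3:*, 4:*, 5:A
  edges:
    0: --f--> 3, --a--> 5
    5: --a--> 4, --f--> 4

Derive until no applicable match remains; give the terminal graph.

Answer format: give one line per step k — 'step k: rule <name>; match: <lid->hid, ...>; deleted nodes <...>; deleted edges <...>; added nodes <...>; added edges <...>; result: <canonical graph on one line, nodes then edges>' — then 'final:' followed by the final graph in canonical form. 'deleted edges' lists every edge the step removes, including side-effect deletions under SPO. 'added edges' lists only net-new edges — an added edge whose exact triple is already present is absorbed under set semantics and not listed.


step 1: rule r3; match: 0->11, 1->7, 2->2, 3->6, 4->9; deleted nodes 2, 7; deleted edges (7,2,f); (7,6,a); (11,7,f); (11,9,a); added nodes (none); added edges (11,6,a); (11,9,f); result: nodes: 6:D, 9:T, 11:A, 17:T, 18:T, 19:A, 20:D, 22:A, 23:T, 24:A edges: (11,6,a); (11,9,f); (19,17,f); (19,18,a); (22,19,f); (22,20,a); (24,19,f); (24,23,a)
step 2: rule r3; match: 0->22, 1->19, 2->17, 3->18, 4->20; deleted nodes 17, 19; deleted edges (19,17,f); (19,18,a); (22,19,f); (22,20,a); (24,19,f); added nodes (none); added edges (22,18,a); (22,20,f); result: nodes: 6:D, 9:T, 11:A, 18:T, 20:D, 22:A, 23:T, 24:A edges: (11,6,a); (11,9,f); (22,18,a); (22,20,f); (24,23,a)
final:
nodes: 6:D, 9:T, 11:A, 18:T, 20:D, 22:A, 23:T, 24:A
edges: (11,6,a); (11,9,f); (22,18,a); (22,20,f); (24,23,a)


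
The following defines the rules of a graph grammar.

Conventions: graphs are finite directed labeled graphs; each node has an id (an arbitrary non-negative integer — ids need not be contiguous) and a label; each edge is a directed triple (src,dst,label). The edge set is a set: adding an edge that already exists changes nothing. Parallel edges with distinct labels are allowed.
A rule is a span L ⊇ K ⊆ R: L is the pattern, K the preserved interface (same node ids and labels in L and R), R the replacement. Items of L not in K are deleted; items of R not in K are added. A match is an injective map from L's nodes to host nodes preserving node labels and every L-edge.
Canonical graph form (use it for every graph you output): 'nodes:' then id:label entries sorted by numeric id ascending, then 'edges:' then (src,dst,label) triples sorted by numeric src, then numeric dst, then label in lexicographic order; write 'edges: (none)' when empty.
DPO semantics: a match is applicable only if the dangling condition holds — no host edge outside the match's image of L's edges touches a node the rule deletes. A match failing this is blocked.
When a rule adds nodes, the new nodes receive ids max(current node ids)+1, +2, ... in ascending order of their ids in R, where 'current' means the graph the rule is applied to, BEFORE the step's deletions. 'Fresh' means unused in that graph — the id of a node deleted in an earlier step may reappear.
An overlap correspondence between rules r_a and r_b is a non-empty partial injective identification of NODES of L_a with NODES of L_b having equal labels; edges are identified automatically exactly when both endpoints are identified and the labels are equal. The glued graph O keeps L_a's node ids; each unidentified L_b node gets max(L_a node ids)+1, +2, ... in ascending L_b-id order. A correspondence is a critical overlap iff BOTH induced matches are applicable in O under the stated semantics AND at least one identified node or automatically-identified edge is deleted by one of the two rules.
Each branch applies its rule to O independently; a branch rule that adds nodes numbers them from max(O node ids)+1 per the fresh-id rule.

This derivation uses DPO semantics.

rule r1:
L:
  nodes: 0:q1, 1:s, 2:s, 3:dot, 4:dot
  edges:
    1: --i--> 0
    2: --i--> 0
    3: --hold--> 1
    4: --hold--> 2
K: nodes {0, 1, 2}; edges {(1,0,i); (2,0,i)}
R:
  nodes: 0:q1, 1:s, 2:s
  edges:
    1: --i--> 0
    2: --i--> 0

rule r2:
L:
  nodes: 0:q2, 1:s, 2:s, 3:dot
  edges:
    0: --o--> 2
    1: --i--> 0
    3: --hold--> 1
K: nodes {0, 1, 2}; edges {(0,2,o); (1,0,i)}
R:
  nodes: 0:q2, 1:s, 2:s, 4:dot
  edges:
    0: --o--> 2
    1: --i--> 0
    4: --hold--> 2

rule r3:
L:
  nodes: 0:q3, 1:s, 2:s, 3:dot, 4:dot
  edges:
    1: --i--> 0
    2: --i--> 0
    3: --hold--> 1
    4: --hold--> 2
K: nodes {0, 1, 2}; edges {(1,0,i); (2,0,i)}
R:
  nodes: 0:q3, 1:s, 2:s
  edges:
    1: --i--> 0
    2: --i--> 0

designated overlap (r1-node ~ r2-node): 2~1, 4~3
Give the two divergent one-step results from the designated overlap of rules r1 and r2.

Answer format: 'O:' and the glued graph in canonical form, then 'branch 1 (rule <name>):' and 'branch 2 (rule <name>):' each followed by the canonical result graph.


O:
nodes: 0:q1, 1:s, 2:s, 3:dot, 4:dot, 5:q2, 6:s
edges: (1,0,i); (2,0,i); (2,5,i); (3,1,hold); (4,2,hold); (5,6,o)
branch 1 (rule r1):
nodes: 0:q1, 1:s, 2:s, 5:q2, 6:s
edges: (1,0,i); (2,0,i); (2,5,i); (5,6,o)
branch 2 (rule r2):
nodes: 0:q1, 1:s, 2:s, 3:dot, 5:q2, 6:s, 7:dot
edges: (1,0,i); (2,0,i); (2,5,i); (3,1,hold); (5,6,o); (7,6,hold)


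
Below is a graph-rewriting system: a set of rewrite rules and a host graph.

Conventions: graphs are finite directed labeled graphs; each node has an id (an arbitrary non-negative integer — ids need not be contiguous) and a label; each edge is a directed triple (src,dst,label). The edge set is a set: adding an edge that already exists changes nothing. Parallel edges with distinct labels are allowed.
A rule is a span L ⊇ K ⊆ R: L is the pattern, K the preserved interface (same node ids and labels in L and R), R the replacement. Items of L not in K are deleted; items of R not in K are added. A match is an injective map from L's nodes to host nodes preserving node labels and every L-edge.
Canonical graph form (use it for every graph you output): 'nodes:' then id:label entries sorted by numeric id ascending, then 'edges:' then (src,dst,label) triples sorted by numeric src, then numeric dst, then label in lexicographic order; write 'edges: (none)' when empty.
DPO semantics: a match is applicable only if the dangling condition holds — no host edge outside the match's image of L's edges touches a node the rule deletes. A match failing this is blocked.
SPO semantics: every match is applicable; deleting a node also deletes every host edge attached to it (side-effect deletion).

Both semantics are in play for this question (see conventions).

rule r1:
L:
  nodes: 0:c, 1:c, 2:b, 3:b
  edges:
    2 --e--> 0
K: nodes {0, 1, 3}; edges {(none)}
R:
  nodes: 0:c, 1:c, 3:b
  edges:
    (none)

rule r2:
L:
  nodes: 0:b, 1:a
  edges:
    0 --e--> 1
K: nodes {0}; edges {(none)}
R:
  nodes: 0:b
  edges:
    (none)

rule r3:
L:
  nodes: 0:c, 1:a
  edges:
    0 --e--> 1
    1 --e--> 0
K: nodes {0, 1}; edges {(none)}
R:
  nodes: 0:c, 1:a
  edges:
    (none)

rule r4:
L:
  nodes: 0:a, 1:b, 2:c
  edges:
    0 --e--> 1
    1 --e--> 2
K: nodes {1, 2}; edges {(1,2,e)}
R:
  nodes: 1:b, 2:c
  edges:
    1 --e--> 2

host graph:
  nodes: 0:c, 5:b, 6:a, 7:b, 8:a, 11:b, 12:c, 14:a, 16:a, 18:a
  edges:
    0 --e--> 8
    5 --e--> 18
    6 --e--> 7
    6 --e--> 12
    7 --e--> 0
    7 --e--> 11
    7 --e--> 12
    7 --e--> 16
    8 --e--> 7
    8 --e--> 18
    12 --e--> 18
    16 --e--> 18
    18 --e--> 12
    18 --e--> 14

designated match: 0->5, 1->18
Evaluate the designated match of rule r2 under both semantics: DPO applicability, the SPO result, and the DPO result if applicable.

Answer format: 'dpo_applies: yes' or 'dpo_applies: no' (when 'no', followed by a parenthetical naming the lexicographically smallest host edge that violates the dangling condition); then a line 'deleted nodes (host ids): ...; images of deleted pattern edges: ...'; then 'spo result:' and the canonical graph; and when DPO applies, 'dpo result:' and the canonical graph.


dpo_applies: no
(the rule deletes node 18, which keeps host edge (8,18,e) outside the match image — the dangling condition fails, DPO blocks; SPO proceeds and side-deletes such edges)
deleted nodes (host ids): 18; images of deleted pattern edges: (5,18,e)
spo result:
nodes: 0:c, 5:b, 6:a, 7:b, 8:a, 11:b, 12:c, 14:a, 16:a
edges: (0,8,e); (6,7,e); (6,12,e); (7,0,e); (7,11,e); (7,12,e); (7,16,e); (8,7,e)


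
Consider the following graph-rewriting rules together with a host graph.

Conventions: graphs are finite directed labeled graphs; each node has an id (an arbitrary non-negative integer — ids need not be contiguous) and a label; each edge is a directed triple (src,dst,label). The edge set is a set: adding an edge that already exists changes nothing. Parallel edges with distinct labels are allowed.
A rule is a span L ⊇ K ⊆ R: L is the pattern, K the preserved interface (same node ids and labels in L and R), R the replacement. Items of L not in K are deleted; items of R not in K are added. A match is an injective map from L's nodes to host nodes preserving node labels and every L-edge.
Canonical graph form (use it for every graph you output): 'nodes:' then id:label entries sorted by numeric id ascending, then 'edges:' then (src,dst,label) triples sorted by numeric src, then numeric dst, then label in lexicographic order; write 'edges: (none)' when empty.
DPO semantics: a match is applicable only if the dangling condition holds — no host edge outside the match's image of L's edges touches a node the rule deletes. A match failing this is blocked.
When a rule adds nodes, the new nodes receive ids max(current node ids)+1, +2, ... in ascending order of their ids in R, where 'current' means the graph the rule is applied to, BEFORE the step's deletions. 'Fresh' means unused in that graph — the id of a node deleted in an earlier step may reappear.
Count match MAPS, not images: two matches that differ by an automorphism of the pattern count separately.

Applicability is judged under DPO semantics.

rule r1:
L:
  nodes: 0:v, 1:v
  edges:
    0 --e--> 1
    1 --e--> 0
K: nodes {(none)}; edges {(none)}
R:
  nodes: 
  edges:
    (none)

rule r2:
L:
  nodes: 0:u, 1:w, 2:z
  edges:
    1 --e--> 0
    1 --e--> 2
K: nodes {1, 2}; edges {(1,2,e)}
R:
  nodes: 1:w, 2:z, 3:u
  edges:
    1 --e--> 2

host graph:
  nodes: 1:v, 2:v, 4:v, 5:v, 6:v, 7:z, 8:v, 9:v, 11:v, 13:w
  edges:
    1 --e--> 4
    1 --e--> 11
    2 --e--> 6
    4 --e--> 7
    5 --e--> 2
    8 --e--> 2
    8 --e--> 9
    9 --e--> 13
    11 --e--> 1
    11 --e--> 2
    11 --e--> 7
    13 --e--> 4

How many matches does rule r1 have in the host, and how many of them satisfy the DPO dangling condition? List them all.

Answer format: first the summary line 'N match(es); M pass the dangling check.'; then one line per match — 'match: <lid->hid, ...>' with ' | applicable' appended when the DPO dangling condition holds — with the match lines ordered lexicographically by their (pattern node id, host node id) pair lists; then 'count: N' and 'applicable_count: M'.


2 match(es); 0 pass the dangling check.
match: 0->1, 1->11
match: 0->11, 1->1
count: 2
applicable_count: 0


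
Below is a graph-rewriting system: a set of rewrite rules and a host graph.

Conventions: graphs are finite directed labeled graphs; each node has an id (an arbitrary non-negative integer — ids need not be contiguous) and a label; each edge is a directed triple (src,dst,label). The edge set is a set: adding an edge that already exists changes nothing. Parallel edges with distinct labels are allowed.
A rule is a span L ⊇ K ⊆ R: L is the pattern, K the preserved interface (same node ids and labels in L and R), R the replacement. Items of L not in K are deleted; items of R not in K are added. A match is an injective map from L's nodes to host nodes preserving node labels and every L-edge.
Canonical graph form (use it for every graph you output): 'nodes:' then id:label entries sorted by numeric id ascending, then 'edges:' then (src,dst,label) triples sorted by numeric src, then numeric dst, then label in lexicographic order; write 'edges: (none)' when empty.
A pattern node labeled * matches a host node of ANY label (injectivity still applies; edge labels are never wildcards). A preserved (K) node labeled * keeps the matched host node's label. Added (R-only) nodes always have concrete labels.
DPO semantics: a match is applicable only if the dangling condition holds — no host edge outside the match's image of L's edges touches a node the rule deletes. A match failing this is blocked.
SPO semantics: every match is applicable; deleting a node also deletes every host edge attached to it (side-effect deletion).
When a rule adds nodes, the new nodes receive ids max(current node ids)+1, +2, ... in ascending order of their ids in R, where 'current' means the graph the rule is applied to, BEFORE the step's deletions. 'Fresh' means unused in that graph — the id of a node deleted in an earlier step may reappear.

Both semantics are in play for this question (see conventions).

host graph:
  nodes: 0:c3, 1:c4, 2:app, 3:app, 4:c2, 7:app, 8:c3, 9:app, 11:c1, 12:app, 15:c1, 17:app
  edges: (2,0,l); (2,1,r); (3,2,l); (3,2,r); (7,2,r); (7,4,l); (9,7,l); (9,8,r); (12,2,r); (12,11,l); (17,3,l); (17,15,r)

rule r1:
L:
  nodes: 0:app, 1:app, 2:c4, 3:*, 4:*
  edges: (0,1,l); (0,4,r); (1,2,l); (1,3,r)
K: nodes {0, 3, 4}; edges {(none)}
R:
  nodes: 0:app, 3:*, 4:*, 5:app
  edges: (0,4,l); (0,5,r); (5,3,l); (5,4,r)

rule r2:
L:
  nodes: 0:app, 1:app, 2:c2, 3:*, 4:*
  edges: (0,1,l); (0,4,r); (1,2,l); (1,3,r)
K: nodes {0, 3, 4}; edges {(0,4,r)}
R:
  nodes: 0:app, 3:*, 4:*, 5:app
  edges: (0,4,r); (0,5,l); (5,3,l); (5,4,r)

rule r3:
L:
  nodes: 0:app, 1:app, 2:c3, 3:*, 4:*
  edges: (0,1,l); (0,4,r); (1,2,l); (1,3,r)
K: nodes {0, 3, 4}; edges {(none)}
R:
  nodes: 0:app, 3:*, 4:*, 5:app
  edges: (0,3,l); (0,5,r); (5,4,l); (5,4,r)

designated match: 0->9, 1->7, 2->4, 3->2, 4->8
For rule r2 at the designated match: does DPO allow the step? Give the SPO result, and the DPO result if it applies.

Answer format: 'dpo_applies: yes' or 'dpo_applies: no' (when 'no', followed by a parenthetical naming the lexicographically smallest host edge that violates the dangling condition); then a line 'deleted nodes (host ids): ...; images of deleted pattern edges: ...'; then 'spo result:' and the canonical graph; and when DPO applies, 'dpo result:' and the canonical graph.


dpo_applies: yes
deleted nodes (host ids): 4, 7; images of deleted pattern edges: (7,2,r); (7,4,l); (9,7,l)
spo result:
nodes: 0:c3, 1:c4, 2:app, 3:app, 8:c3, 9:app, 11:c1, 12:app, 15:c1, 17:app, 18:app
edges: (2,0,l); (2,1,r); (3,2,l); (3,2,r); (9,8,r); (9,18,l); (12,2,r); (12,11,l); (17,3,l); (17,15,r); (18,2,l); (18,8,r)
dpo result:
nodes: 0:c3, 1:c4, 2:app, 3:app, 8:c3, 9:app, 11:c1, 12:app, 15:c1, 17:app, 18:app
edges: (2,0,l); (2,1,r); (3,2,l); (3,2,r); (9,8,r); (9,18,l); (12,2,r); (12,11,l); (17,3,l); (17,15,r); (18,2,l); (18,8,r)


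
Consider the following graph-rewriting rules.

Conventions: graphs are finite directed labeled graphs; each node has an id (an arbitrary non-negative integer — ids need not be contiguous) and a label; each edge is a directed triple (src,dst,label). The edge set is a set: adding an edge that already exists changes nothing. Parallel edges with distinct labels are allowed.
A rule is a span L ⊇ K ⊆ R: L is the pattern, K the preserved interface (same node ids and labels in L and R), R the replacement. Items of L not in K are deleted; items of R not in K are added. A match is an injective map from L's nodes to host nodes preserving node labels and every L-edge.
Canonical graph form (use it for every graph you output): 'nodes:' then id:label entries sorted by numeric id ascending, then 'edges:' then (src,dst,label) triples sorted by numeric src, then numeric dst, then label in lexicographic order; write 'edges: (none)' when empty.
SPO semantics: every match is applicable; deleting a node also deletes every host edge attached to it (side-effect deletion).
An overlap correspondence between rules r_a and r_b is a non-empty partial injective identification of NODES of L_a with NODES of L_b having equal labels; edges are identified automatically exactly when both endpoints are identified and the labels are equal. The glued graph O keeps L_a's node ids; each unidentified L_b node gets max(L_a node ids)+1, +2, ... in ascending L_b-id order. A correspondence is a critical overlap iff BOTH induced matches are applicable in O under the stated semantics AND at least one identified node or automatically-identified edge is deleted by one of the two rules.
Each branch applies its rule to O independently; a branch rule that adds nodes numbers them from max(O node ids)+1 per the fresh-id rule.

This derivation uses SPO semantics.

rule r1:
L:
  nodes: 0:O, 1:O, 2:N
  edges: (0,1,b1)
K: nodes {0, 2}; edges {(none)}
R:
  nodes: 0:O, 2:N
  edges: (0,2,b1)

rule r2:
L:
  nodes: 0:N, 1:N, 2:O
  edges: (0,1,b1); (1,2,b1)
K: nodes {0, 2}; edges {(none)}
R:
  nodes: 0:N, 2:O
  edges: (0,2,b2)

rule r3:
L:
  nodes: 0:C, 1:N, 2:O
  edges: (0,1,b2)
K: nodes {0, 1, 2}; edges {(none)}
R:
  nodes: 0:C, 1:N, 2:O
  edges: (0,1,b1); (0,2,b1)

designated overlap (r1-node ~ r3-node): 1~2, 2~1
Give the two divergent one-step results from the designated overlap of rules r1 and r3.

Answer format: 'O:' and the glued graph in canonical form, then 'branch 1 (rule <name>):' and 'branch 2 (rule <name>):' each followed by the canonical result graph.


O:
nodes: 0:O, 1:O, 2:N, 3:C
edges: (0,1,b1); (3,2,b2)
branch 1 (rule r1):
nodes: 0:O, 2:N, 3:C
edges: (0,2,b1); (3,2,b2)
branch 2 (rule r3):
nodes: 0:O, 1:O, 2:N, 3:C
edges: (0,1,b1); (3,1,b1); (3,2,b1)
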